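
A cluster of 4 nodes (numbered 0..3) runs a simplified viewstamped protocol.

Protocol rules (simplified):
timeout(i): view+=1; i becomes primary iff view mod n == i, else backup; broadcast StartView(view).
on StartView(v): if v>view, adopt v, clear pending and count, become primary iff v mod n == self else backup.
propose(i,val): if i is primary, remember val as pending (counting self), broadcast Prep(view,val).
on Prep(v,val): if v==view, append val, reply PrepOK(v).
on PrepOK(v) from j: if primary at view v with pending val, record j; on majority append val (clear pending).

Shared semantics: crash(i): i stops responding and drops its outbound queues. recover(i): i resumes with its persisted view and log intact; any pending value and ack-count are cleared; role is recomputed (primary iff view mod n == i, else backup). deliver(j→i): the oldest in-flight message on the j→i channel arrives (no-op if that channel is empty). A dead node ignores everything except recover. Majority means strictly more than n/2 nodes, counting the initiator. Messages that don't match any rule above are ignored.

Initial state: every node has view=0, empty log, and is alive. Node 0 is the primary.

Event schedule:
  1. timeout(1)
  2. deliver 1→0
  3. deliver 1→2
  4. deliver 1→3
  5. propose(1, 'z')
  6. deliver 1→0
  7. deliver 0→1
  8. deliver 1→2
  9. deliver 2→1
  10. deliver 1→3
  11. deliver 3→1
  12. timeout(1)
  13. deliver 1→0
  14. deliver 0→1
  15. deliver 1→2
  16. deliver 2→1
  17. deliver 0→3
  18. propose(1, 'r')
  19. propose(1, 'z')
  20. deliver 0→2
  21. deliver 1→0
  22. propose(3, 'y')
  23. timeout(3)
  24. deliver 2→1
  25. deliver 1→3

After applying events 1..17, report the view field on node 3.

e1 timeout(1): 1[prim,v=1,-]
e2 deliver 1→0: 0[back,v=1,-]
e3 deliver 1→2: 2[back,v=1,-]
e4 deliver 1→3: 3[back,v=1,-]
e5 propose(1,'z'): ·
e6 deliver 1→0: 0[back,v=1,z]
e7 deliver 0→1: ·
e8 deliver 1→2: 2[back,v=1,z]
e9 deliver 2→1: 1[prim,v=1,z]
e10 deliver 1→3: 3[back,v=1,z]
e11 deliver 3→1: ·
e12 timeout(1): 1[back,v=2,z]
e13 deliver 1→0: 0[back,v=2,z]
e14 deliver 0→1: ·
e15 deliver 1→2: 2[prim,v=2,z]
e16 deliver 2→1: ·
e17 deliver 0→3: ·

1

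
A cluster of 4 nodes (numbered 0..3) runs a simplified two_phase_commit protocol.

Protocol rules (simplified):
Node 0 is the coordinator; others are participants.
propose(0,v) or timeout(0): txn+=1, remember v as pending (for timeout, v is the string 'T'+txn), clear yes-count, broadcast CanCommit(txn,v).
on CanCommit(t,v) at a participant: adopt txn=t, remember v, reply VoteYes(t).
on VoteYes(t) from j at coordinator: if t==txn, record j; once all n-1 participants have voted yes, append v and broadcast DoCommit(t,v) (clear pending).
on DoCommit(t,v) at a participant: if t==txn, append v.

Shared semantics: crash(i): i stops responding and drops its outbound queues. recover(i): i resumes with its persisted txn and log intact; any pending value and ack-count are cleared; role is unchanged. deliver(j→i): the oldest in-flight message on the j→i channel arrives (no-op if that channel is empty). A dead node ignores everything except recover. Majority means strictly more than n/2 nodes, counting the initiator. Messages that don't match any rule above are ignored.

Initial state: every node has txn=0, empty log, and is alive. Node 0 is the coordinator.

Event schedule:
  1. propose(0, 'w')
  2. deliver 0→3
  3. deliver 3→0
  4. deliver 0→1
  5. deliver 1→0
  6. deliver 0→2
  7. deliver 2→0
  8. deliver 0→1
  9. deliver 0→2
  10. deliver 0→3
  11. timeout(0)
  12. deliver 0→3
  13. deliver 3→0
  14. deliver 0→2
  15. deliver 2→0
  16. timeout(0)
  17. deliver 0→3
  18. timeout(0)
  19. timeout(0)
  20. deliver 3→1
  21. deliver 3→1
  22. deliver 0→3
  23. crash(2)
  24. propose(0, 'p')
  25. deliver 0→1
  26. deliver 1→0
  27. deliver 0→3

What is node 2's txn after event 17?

2

after 1 — propose(0,'w'): n0:coor/t1/[-]
after 2 — deliver 0→3: n3:part/t1/[-]
after 3 — deliver 3→0: ·
after 4 — deliver 0→1: n1:part/t1/[-]
after 5 — deliver 1→0: ·
after 6 — deliver 0→2: n2:part/t1/[-]
after 7 — deliver 2→0: n0:coor/t1/[w]
after 8 — deliver 0→1: n1:part/t1/[w]
after 9 — deliver 0→2: n2:part/t1/[w]
after 10 — deliver 0→3: n3:part/t1/[w]
after 11 — timeout(0): n0:coor/t2/[w]
after 12 — deliver 0→3: n3:part/t2/[w]
after 13 — deliver 3→0: ·
after 14 — deliver 0→2: n2:part/t2/[w]
after 15 — deliver 2→0: ·
after 16 — timeout(0): n0:coor/t3/[w]
after 17 — deliver 0→3: n3:part/t3/[w]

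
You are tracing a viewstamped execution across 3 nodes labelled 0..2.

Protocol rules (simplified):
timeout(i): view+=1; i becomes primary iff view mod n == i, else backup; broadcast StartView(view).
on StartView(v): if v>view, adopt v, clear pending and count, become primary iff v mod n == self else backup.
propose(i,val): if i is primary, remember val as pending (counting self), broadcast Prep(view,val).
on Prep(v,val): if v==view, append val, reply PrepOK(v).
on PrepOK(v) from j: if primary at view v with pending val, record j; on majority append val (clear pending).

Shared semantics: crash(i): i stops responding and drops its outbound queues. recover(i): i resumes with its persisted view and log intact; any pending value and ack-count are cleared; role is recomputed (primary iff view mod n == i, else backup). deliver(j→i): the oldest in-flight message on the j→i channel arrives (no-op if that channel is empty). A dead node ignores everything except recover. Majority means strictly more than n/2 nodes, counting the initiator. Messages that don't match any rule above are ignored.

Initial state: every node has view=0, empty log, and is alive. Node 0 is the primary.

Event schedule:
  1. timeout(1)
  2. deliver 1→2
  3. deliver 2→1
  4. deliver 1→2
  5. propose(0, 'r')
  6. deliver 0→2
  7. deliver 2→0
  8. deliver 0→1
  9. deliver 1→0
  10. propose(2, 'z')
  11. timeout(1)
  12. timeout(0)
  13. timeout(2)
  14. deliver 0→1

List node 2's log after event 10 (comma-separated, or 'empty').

[1] timeout(1) → N1(prim v1 [-])
[2] deliver 1→2 → N2(back v1 [-])
[3] deliver 2→1 → ∅
[4] deliver 1→2 → ∅
[5] propose(0,'r') → ∅
[6] deliver 0→2 → ∅
[7] deliver 2→0 → ∅
[8] deliver 0→1 → ∅
[9] deliver 1→0 → N0(back v1 [-])
[10] propose(2,'z') → ∅

empty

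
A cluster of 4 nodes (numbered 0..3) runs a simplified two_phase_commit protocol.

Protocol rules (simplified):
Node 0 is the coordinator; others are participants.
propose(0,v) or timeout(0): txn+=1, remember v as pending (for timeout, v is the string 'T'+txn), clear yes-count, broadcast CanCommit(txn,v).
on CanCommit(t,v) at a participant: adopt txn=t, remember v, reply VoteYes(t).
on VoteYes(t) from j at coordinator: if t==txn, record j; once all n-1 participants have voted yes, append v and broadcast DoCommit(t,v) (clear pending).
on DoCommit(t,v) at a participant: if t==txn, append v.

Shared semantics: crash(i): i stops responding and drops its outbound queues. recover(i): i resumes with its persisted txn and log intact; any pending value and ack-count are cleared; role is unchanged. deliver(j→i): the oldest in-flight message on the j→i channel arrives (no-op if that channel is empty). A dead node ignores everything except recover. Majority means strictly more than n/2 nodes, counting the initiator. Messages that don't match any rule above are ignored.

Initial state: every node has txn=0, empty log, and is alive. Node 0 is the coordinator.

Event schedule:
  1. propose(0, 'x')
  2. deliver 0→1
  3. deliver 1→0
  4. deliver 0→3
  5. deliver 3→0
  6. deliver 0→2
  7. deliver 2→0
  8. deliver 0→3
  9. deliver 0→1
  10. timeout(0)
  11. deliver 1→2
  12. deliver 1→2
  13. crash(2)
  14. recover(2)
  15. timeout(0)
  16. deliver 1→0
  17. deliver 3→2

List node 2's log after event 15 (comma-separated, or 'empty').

empty

step 1 propose(0,'x'): 0={coor,t=1,log=-}
step 2 deliver 0→1: 1={part,t=1,log=-}
step 3 deliver 1→0: —
step 4 deliver 0→3: 3={part,t=1,log=-}
step 5 deliver 3→0: —
step 6 deliver 0→2: 2={part,t=1,log=-}
step 7 deliver 2→0: 0={coor,t=1,log=x}
step 8 deliver 0→3: 3={part,t=1,log=x}
step 9 deliver 0→1: 1={part,t=1,log=x}
step 10 timeout(0): 0={coor,t=2,log=x}
step 11 deliver 1→2: —
step 12 deliver 1→2: —
step 13 crash(2): 2={✗part,t=1,log=-}
step 14 recover(2): 2={part,t=1,log=-}
step 15 timeout(0): 0={coor,t=3,log=x}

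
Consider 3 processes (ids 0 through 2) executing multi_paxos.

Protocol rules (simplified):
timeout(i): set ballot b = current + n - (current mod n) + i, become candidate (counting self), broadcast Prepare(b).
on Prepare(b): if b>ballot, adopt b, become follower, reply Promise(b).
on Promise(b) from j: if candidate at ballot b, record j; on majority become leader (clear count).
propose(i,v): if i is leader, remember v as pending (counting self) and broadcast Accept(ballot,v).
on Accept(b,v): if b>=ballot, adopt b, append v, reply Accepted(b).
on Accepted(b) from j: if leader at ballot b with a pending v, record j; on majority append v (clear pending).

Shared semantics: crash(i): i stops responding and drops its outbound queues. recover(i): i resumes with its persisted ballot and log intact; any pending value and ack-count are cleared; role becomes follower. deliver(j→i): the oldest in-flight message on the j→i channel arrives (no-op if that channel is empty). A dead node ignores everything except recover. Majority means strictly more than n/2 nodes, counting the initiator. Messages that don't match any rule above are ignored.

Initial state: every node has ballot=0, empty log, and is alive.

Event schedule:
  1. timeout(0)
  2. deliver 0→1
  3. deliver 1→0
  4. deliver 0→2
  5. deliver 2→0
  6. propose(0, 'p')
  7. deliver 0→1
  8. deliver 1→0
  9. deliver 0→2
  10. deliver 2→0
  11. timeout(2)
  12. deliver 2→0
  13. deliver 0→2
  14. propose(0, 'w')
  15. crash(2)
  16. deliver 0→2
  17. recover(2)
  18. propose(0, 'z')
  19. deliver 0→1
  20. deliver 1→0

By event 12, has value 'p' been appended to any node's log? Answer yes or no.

yes

after 1 — timeout(0): n0:cand/b3/[-]
after 2 — deliver 0→1: n1:foll/b3/[-]
after 3 — deliver 1→0: n0:lead/b3/[-]
after 4 — deliver 0→2: n2:foll/b3/[-]
after 5 — deliver 2→0: ·
after 6 — propose(0,'p'): ·
after 7 — deliver 0→1: n1:foll/b3/[p]
after 8 — deliver 1→0: n0:lead/b3/[p]
after 9 — deliver 0→2: n2:foll/b3/[p]
after 10 — deliver 2→0: ·
after 11 — timeout(2): n2:cand/b8/[p]
after 12 — deliver 2→0: n0:foll/b8/[p]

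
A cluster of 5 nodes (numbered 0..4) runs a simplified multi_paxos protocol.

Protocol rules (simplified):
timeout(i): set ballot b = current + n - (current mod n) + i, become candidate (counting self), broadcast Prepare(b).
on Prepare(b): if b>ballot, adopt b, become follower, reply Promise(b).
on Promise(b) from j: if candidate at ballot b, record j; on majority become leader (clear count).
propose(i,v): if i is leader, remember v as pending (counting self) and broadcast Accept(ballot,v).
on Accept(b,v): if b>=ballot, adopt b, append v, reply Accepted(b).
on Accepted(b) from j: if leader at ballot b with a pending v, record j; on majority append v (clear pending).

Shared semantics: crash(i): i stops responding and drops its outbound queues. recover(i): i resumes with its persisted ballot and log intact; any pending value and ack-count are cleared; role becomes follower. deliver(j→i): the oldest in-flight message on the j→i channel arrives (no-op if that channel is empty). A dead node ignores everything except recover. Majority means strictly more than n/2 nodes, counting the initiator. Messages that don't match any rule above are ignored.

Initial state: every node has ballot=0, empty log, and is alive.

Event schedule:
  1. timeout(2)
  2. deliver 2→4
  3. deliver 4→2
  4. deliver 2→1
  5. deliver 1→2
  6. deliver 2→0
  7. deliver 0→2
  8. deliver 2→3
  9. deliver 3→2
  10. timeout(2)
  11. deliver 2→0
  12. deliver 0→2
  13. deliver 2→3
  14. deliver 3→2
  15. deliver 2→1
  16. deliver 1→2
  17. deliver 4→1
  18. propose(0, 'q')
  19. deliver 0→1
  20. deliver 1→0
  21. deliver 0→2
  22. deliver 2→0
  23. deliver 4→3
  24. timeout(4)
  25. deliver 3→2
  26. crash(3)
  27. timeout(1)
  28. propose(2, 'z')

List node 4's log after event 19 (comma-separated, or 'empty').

empty

after 1 — timeout(2): n2:cand/b7/[-]
after 2 — deliver 2→4: n4:foll/b7/[-]
after 3 — deliver 4→2: ·
after 4 — deliver 2→1: n1:foll/b7/[-]
after 5 — deliver 1→2: n2:lead/b7/[-]
after 6 — deliver 2→0: n0:foll/b7/[-]
after 7 — deliver 0→2: ·
after 8 — deliver 2→3: n3:foll/b7/[-]
after 9 — deliver 3→2: ·
after 10 — timeout(2): n2:cand/b12/[-]
after 11 — deliver 2→0: n0:foll/b12/[-]
after 12 — deliver 0→2: ·
after 13 — deliver 2→3: n3:foll/b12/[-]
after 14 — deliver 3→2: n2:lead/b12/[-]
after 15 — deliver 2→1: n1:foll/b12/[-]
after 16 — deliver 1→2: ·
after 17 — deliver 4→1: ·
after 18 — propose(0,'q'): ·
after 19 — deliver 0→1: ·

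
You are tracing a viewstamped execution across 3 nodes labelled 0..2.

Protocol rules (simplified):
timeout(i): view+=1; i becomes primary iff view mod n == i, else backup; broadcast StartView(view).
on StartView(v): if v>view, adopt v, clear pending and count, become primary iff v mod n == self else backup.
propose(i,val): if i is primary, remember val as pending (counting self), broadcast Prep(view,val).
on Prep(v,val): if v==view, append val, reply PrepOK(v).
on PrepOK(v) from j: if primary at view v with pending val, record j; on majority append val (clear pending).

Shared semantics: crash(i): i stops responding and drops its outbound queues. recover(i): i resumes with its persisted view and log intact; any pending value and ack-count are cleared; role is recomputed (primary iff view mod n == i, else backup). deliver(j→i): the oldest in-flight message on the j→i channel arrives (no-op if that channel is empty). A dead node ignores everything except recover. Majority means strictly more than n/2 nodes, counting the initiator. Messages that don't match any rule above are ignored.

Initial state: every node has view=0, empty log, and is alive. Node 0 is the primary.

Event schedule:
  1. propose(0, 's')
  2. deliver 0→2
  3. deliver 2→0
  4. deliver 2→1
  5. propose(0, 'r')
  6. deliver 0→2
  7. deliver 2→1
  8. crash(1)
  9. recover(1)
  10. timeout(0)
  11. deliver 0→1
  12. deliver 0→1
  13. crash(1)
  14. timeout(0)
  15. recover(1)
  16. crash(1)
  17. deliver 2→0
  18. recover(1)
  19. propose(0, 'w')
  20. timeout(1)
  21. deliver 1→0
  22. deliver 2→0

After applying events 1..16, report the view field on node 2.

after 1 — propose(0,'s'): ·
after 2 — deliver 0→2: n2:back/v0/[s]
after 3 — deliver 2→0: n0:prim/v0/[s]
after 4 — deliver 2→1: ·
after 5 — propose(0,'r'): ·
after 6 — deliver 0→2: n2:back/v0/[s,r]
after 7 — deliver 2→1: ·
after 8 — crash(1): n1:✗back/v0/[-]
after 9 — recover(1): n1:back/v0/[-]
after 10 — timeout(0): n0:back/v1/[s]
after 11 — deliver 0→1: n1:back/v0/[s]
after 12 — deliver 0→1: n1:back/v0/[s,r]
after 13 — crash(1): n1:✗back/v0/[s,r]
after 14 — timeout(0): n0:back/v2/[s]
after 15 — recover(1): n1:back/v0/[s,r]
after 16 — crash(1): n1:✗back/v0/[s,r]

0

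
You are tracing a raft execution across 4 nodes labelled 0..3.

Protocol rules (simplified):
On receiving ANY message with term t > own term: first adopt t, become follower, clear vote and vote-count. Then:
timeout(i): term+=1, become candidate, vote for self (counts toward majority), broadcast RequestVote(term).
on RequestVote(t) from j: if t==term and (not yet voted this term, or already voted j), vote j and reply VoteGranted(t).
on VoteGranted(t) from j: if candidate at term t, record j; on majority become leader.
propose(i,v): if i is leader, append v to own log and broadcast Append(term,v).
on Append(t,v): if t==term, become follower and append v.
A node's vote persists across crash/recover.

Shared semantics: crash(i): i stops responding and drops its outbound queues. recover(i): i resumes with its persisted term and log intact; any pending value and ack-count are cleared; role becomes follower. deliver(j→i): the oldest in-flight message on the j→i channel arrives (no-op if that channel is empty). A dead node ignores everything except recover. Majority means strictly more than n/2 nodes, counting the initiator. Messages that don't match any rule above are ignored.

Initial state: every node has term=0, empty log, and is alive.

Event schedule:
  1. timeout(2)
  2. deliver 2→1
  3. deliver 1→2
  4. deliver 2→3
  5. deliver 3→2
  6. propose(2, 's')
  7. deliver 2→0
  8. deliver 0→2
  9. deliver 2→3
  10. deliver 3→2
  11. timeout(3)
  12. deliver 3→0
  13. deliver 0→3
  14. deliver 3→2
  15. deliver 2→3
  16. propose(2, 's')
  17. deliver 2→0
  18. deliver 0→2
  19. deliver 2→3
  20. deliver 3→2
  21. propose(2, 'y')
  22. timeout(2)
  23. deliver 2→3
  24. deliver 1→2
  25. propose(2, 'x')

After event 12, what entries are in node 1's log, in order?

e1 timeout(2): 2[cand,t=1,-]
e2 deliver 2→1: 1[foll,t=1,-]
e3 deliver 1→2: ·
e4 deliver 2→3: 3[foll,t=1,-]
e5 deliver 3→2: 2[lead,t=1,-]
e6 propose(2,'s'): 2[lead,t=1,s]
e7 deliver 2→0: 0[foll,t=1,-]
e8 deliver 0→2: ·
e9 deliver 2→3: 3[foll,t=1,s]
e10 deliver 3→2: ·
e11 timeout(3): 3[cand,t=2,s]
e12 deliver 3→0: 0[foll,t=2,-]

empty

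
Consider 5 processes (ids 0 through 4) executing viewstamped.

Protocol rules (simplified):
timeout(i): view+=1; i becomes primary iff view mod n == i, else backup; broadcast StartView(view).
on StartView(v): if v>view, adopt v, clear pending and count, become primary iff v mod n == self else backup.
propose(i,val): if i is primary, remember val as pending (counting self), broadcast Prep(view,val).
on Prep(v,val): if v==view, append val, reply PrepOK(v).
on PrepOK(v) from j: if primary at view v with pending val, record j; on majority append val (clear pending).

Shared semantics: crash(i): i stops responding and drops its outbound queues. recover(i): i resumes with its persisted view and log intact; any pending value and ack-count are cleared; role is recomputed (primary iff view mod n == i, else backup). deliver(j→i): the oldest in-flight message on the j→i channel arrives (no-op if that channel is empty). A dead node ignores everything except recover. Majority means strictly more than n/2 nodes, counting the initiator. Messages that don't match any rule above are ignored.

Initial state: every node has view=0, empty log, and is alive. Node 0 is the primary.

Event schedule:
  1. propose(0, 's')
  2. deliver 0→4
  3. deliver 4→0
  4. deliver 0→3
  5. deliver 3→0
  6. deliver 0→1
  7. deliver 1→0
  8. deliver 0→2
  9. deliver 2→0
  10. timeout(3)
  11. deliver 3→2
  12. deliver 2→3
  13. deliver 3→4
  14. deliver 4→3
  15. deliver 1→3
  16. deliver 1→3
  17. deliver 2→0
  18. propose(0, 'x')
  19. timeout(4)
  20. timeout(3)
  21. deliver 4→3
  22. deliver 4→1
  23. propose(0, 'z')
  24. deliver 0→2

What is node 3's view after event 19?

1

step 1 propose(0,'s'): —
step 2 deliver 0→4: 4={back,v=0,log=s}
step 3 deliver 4→0: —
step 4 deliver 0→3: 3={back,v=0,log=s}
step 5 deliver 3→0: 0={prim,v=0,log=s}
step 6 deliver 0→1: 1={back,v=0,log=s}
step 7 deliver 1→0: —
step 8 deliver 0→2: 2={back,v=0,log=s}
step 9 deliver 2→0: —
step 10 timeout(3): 3={back,v=1,log=s}
step 11 deliver 3→2: 2={back,v=1,log=s}
step 12 deliver 2→3: —
step 13 deliver 3→4: 4={back,v=1,log=s}
step 14 deliver 4→3: —
step 15 deliver 1→3: —
step 16 deliver 1→3: —
step 17 deliver 2→0: —
step 18 propose(0,'x'): —
step 19 timeout(4): 4={back,v=2,log=s}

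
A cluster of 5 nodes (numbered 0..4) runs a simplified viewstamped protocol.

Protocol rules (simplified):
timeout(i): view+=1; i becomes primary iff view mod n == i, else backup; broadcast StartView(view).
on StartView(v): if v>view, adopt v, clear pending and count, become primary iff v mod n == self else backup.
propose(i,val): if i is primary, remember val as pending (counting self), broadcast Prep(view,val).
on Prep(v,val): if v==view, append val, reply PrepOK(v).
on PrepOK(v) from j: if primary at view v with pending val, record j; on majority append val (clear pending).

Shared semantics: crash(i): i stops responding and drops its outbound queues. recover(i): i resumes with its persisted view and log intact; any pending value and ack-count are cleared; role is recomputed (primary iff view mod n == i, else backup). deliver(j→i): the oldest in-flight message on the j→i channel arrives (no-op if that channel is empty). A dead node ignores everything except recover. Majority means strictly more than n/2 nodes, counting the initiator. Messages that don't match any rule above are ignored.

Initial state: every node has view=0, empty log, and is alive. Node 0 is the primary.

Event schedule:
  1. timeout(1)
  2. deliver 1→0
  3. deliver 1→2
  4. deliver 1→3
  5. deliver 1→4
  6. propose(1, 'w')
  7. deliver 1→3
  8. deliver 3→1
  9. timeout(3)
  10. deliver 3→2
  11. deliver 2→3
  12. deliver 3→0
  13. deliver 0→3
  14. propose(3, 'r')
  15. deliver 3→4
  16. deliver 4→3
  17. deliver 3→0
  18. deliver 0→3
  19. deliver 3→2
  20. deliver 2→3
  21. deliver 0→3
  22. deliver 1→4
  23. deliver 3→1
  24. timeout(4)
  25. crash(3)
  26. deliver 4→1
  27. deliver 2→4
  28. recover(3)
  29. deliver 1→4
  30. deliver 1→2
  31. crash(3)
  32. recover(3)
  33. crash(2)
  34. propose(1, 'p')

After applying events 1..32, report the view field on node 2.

2

step 1 timeout(1): 1={prim,v=1,log=-}
step 2 deliver 1→0: 0={back,v=1,log=-}
step 3 deliver 1→2: 2={back,v=1,log=-}
step 4 deliver 1→3: 3={back,v=1,log=-}
step 5 deliver 1→4: 4={back,v=1,log=-}
step 6 propose(1,'w'): —
step 7 deliver 1→3: 3={back,v=1,log=w}
step 8 deliver 3→1: —
step 9 timeout(3): 3={back,v=2,log=w}
step 10 deliver 3→2: 2={prim,v=2,log=-}
step 11 deliver 2→3: —
step 12 deliver 3→0: 0={back,v=2,log=-}
step 13 deliver 0→3: —
step 14 propose(3,'r'): —
step 15 deliver 3→4: 4={back,v=2,log=-}
step 16 deliver 4→3: —
step 17 deliver 3→0: —
step 18 deliver 0→3: —
step 19 deliver 3→2: —
step 20 deliver 2→3: —
step 21 deliver 0→3: —
step 22 deliver 1→4: —
step 23 deliver 3→1: 1={back,v=2,log=-}
step 24 timeout(4): 4={back,v=3,log=-}
step 25 crash(3): 3={✗back,v=2,log=w}
step 26 deliver 4→1: 1={back,v=3,log=-}
step 27 deliver 2→4: —
step 28 recover(3): 3={back,v=2,log=w}
step 29 deliver 1→4: —
step 30 deliver 1→2: —
step 31 crash(3): 3={✗back,v=2,log=w}
step 32 recover(3): 3={back,v=2,log=w}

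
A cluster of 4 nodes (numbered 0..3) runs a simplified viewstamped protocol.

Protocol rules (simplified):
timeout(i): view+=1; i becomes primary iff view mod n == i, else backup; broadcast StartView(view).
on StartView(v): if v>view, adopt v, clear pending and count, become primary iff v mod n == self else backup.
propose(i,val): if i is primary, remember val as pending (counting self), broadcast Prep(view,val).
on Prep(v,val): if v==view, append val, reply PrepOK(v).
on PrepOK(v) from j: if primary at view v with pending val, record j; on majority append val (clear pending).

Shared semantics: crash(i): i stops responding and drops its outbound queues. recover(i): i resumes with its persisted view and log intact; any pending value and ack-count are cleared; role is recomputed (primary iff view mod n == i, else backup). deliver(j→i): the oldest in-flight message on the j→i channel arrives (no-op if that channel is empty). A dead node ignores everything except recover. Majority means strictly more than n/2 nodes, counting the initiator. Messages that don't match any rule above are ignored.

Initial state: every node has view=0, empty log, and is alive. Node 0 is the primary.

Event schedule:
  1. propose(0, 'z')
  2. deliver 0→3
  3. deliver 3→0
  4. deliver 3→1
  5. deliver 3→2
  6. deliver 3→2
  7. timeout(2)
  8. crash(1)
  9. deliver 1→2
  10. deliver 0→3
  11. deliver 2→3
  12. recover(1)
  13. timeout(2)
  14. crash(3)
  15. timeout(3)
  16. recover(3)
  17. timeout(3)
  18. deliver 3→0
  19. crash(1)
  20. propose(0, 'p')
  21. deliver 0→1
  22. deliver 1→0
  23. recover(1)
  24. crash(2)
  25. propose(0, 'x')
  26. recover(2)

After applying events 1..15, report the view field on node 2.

2

after 1 — propose(0,'z'): ·
after 2 — deliver 0→3: n3:back/v0/[z]
after 3 — deliver 3→0: ·
after 4 — deliver 3→1: ·
after 5 — deliver 3→2: ·
after 6 — deliver 3→2: ·
after 7 — timeout(2): n2:back/v1/[-]
after 8 — crash(1): n1:✗back/v0/[-]
after 9 — deliver 1→2: ·
after 10 — deliver 0→3: ·
after 11 — deliver 2→3: n3:back/v1/[z]
after 12 — recover(1): n1:back/v0/[-]
after 13 — timeout(2): n2:prim/v2/[-]
after 14 — crash(3): n3:✗back/v1/[z]
after 15 — timeout(3): ·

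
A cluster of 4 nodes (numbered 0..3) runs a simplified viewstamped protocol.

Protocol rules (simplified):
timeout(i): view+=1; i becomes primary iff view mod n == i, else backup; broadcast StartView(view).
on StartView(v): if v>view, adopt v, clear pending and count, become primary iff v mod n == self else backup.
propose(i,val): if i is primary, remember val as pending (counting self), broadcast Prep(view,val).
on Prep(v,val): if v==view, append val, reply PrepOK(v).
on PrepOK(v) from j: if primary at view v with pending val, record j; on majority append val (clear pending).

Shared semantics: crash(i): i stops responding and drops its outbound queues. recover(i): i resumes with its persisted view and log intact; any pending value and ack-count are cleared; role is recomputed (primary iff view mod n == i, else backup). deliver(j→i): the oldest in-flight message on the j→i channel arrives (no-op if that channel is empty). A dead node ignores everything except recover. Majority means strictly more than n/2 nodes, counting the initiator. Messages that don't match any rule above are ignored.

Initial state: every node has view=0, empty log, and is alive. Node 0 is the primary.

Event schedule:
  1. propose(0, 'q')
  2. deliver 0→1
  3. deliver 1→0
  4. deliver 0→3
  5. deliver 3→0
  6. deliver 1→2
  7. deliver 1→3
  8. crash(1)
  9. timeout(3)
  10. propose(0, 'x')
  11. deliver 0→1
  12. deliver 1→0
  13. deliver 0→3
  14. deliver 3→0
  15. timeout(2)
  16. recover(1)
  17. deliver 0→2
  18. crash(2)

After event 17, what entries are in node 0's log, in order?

q

1. propose(0,'q'):  nop
2. deliver 0→1:  <1:back v0 q>
3. deliver 1→0:  nop
4. deliver 0→3:  <3:back v0 q>
5. deliver 3→0:  <0:prim v0 q>
6. deliver 1→2:  nop
7. deliver 1→3:  nop
8. crash(1):  <1:✗back v0 q>
9. timeout(3):  <3:back v1 q>
10. propose(0,'x'):  nop
11. deliver 0→1:  nop
12. deliver 1→0:  nop
13. deliver 0→3:  nop
14. deliver 3→0:  <0:back v1 q>
15. timeout(2):  <2:back v1 ->
16. recover(1):  <1:back v0 q>
17. deliver 0→2:  nop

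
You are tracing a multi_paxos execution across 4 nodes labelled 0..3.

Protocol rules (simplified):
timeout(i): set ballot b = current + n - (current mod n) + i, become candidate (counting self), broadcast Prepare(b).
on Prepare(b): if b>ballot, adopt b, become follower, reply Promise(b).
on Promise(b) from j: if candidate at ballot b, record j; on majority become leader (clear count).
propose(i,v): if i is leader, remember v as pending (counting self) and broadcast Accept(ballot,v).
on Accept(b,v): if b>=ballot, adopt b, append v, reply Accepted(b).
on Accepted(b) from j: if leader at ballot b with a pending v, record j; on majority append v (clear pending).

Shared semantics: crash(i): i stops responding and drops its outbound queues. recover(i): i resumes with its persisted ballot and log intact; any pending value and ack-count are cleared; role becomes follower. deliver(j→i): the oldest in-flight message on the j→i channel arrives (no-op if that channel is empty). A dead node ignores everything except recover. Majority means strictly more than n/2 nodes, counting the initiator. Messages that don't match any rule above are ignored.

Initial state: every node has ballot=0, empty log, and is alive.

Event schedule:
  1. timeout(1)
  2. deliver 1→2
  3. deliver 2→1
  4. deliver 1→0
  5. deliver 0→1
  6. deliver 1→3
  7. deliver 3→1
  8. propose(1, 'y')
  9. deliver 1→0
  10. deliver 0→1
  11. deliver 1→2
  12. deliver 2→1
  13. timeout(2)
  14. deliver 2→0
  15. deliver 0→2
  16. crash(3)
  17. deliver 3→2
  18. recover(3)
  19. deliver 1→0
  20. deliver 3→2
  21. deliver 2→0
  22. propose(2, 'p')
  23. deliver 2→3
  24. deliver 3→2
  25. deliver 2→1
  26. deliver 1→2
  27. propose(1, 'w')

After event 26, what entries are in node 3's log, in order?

empty

1. timeout(1):  <1:cand b5 ->
2. deliver 1→2:  <2:foll b5 ->
3. deliver 2→1:  nop
4. deliver 1→0:  <0:foll b5 ->
5. deliver 0→1:  <1:lead b5 ->
6. deliver 1→3:  <3:foll b5 ->
7. deliver 3→1:  nop
8. propose(1,'y'):  nop
9. deliver 1→0:  <0:foll b5 y>
10. deliver 0→1:  nop
11. deliver 1→2:  <2:foll b5 y>
12. deliver 2→1:  <1:lead b5 y>
13. timeout(2):  <2:cand b10 y>
14. deliver 2→0:  <0:foll b10 y>
15. deliver 0→2:  nop
16. crash(3):  <3:✗foll b5 ->
17. deliver 3→2:  nop
18. recover(3):  <3:foll b5 ->
19. deliver 1→0:  nop
20. deliver 3→2:  nop
21. deliver 2→0:  nop
22. propose(2,'p'):  nop
23. deliver 2→3:  <3:foll b10 ->
24. deliver 3→2:  <2:lead b10 y>
25. deliver 2→1:  <1:foll b10 y>
26. deliver 1→2:  nop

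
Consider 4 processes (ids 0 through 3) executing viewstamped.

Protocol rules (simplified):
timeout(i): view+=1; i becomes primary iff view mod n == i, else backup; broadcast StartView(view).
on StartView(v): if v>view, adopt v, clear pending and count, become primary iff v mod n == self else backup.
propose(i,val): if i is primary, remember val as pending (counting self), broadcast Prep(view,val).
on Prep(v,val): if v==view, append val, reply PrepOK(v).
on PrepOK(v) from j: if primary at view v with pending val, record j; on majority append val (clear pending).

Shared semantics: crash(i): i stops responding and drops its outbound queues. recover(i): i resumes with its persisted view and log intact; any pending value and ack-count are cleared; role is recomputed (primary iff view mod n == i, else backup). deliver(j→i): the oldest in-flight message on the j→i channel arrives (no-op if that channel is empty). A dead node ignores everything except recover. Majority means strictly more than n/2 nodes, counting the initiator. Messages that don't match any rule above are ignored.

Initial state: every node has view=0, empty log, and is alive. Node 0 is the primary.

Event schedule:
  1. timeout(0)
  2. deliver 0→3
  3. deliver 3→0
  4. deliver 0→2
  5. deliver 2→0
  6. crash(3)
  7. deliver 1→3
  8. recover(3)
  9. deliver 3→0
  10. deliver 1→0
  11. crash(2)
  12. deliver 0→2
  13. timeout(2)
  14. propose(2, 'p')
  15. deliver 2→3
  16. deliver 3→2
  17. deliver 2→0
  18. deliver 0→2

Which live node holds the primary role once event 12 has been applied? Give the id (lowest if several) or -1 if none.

[1] timeout(0) → N0(back v1 [-])
[2] deliver 0→3 → N3(back v1 [-])
[3] deliver 3→0 → ∅
[4] deliver 0→2 → N2(back v1 [-])
[5] deliver 2→0 → ∅
[6] crash(3) → N3(✗back v1 [-])
[7] deliver 1→3 → ∅
[8] recover(3) → N3(back v1 [-])
[9] deliver 3→0 → ∅
[10] deliver 1→0 → ∅
[11] crash(2) → N2(✗back v1 [-])
[12] deliver 0→2 → ∅

-1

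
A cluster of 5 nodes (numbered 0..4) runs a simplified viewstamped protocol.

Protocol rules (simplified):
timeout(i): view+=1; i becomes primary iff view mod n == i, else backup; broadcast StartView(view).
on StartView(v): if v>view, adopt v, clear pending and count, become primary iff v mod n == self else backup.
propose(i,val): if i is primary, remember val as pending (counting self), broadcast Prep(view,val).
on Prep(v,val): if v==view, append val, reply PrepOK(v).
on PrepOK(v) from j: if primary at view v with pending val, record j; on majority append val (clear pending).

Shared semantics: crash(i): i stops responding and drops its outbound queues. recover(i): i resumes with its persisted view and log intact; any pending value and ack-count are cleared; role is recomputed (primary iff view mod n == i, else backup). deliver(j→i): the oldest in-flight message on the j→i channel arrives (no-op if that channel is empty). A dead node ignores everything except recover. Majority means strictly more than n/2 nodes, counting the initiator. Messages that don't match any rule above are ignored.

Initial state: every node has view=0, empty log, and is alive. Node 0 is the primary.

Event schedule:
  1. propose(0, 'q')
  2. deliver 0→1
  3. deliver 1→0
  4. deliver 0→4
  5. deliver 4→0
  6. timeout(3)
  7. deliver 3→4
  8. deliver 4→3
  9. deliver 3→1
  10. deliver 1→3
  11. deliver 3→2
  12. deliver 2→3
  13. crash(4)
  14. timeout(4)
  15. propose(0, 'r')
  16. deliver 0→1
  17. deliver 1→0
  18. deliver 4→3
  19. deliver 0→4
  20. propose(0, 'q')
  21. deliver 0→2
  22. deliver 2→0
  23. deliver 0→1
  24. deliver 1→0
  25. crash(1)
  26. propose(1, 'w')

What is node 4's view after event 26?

1. propose(0,'q'):  nop
2. deliver 0→1:  <1:back v0 q>
3. deliver 1→0:  nop
4. deliver 0→4:  <4:back v0 q>
5. deliver 4→0:  <0:prim v0 q>
6. timeout(3):  <3:back v1 ->
7. deliver 3→4:  <4:back v1 q>
8. deliver 4→3:  nop
9. deliver 3→1:  <1:prim v1 q>
10. deliver 1→3:  nop
11. deliver 3→2:  <2:back v1 ->
12. deliver 2→3:  nop
13. crash(4):  <4:✗back v1 q>
14. timeout(4):  nop
15. propose(0,'r'):  nop
16. deliver 0→1:  nop
17. deliver 1→0:  nop
18. deliver 4→3:  nop
19. deliver 0→4:  nop
20. propose(0,'q'):  nop
21. deliver 0→2:  nop
22. deliver 2→0:  nop
23. deliver 0→1:  nop
24. deliver 1→0:  nop
25. crash(1):  <1:✗prim v1 q>
26. propose(1,'w'):  nop

1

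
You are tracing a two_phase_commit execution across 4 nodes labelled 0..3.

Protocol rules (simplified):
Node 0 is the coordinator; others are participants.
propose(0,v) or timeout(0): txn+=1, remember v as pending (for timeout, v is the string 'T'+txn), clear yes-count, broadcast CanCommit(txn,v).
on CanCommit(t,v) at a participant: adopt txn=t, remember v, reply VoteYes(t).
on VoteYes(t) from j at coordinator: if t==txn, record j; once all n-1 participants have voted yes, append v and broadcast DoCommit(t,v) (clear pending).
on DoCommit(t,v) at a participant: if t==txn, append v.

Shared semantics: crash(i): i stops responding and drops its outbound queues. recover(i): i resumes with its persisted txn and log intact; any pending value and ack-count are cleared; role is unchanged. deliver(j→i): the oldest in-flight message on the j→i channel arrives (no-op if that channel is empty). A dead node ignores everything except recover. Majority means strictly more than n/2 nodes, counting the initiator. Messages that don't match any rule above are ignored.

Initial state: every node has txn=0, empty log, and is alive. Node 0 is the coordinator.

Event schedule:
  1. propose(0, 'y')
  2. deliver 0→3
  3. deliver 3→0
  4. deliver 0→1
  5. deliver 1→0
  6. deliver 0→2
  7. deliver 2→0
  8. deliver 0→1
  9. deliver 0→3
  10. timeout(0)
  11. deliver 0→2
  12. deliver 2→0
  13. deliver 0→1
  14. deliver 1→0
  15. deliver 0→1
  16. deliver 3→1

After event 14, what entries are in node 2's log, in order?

y

after 1 — propose(0,'y'): n0:coor/t1/[-]
after 2 — deliver 0→3: n3:part/t1/[-]
after 3 — deliver 3→0: ·
after 4 — deliver 0→1: n1:part/t1/[-]
after 5 — deliver 1→0: ·
after 6 — deliver 0→2: n2:part/t1/[-]
after 7 — deliver 2→0: n0:coor/t1/[y]
after 8 — deliver 0→1: n1:part/t1/[y]
after 9 — deliver 0→3: n3:part/t1/[y]
after 10 — timeout(0): n0:coor/t2/[y]
after 11 — deliver 0→2: n2:part/t1/[y]
after 12 — deliver 2→0: ·
after 13 — deliver 0→1: n1:part/t2/[y]
after 14 — deliver 1→0: ·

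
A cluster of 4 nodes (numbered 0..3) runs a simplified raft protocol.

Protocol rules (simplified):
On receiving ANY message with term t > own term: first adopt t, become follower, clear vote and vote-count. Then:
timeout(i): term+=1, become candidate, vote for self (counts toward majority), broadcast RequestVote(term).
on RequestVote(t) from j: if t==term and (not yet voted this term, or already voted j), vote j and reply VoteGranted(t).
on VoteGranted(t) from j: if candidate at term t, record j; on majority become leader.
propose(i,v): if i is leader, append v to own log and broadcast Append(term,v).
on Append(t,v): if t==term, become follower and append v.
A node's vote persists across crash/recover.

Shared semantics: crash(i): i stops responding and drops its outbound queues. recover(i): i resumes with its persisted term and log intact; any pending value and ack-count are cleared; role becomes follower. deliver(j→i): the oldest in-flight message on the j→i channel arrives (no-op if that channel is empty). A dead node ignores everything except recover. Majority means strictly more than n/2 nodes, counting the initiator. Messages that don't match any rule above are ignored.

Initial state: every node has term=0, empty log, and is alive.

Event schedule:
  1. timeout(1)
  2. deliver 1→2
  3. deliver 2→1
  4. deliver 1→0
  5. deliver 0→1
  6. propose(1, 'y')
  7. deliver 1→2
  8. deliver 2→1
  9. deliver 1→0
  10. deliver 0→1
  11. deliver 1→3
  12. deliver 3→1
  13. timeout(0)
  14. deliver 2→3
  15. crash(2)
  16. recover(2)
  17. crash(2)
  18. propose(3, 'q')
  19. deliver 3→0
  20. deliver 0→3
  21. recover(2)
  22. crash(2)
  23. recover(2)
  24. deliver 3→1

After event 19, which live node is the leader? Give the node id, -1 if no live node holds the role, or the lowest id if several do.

1

e1 timeout(1): 1[cand,t=1,-]
e2 deliver 1→2: 2[foll,t=1,-]
e3 deliver 2→1: ·
e4 deliver 1→0: 0[foll,t=1,-]
e5 deliver 0→1: 1[lead,t=1,-]
e6 propose(1,'y'): 1[lead,t=1,y]
e7 deliver 1→2: 2[foll,t=1,y]
e8 deliver 2→1: ·
e9 deliver 1→0: 0[foll,t=1,y]
e10 deliver 0→1: ·
e11 deliver 1→3: 3[foll,t=1,-]
e12 deliver 3→1: ·
e13 timeout(0): 0[cand,t=2,y]
e14 deliver 2→3: ·
e15 crash(2): 2[✗foll,t=1,y]
e16 recover(2): 2[foll,t=1,y]
e17 crash(2): 2[✗foll,t=1,y]
e18 propose(3,'q'): ·
e19 deliver 3→0: ·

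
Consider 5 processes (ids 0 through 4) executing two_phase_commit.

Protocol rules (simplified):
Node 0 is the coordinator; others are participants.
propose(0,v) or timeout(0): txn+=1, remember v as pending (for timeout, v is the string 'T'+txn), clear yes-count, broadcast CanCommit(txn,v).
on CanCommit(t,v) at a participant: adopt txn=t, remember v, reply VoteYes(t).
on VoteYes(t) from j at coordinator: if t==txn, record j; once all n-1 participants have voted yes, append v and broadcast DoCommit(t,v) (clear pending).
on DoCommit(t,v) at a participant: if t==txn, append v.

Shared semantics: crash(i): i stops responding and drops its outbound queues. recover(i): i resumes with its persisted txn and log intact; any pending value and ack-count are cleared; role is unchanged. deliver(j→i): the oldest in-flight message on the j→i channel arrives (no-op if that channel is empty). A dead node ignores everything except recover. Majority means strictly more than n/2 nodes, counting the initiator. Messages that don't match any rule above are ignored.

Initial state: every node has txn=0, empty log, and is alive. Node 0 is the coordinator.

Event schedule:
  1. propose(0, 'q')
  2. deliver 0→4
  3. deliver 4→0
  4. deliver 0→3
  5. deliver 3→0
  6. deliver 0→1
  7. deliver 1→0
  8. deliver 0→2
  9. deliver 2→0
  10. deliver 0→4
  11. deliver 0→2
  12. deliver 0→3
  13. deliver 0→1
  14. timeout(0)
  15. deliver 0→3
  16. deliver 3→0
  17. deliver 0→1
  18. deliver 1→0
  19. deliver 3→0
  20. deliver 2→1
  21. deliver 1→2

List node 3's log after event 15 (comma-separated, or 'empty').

q

1. propose(0,'q'):  <0:coor t1 ->
2. deliver 0→4:  <4:part t1 ->
3. deliver 4→0:  nop
4. deliver 0→3:  <3:part t1 ->
5. deliver 3→0:  nop
6. deliver 0→1:  <1:part t1 ->
7. deliver 1→0:  nop
8. deliver 0→2:  <2:part t1 ->
9. deliver 2→0:  <0:coor t1 q>
10. deliver 0→4:  <4:part t1 q>
11. deliver 0→2:  <2:part t1 q>
12. deliver 0→3:  <3:part t1 q>
13. deliver 0→1:  <1:part t1 q>
14. timeout(0):  <0:coor t2 q>
15. deliver 0→3:  <3:part t2 q>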